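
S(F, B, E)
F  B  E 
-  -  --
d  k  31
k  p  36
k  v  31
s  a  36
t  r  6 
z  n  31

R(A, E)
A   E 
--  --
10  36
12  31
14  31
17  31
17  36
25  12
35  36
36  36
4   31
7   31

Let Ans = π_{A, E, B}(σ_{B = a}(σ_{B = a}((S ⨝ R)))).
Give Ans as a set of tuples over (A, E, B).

S ⋈ R (natural join on E): {(d, k, 31, 12), (d, k, 31, 14), (d, k, 31, 17), (d, k, 31, 4), (d, k, 31, 7), (k, p, 36, 10), (k, p, 36, 17), (k, p, 36, 35), (k, p, 36, 36), (k, v, 31, 12), (k, v, 31, 14), (k, v, 31, 17), (k, v, 31, 4), (k, v, 31, 7), (s, a, 36, 10), (s, a, 36, 17), (s, a, 36, 35), (s, a, 36, 36), (z, n, 31, 12), (z, n, 31, 14), (z, n, 31, 17), (z, n, 31, 4), (z, n, 31, 7)}
Apply σ_{B = a}; surviving tuples: {(s, a, 36, 10), (s, a, 36, 17), (s, a, 36, 35), (s, a, 36, 36)}
Apply σ_{B = a}; surviving tuples: {(s, a, 36, 10), (s, a, 36, 17), (s, a, 36, 35), (s, a, 36, 36)}
Keep only column(s) A, E, B: {(10, 36, a), (17, 36, a), (35, 36, a), (36, 36, a)}

{(10, 36, a), (17, 36, a), (35, 36, a), (36, 36, a)}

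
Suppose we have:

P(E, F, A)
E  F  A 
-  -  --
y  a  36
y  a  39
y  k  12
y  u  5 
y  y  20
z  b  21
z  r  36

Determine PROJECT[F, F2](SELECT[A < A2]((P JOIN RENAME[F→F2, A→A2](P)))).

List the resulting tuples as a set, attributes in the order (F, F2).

{(a, a), (b, r), (k, a), (k, y), (u, a), (u, k), (u, y), (y, a)}

ρ[F→F2, A→A2]: schema becomes (E, F2, A2); tuples unchanged.
Natural join on E: {(y, a, 36, a, 36), (y, a, 36, a, 39), (y, a, 36, k, 12), (y, a, 36, u, 5), (y, a, 36, y, 20), (y, a, 39, a, 36), (y, a, 39, a, 39), (y, a, 39, k, 12), (y, a, 39, u, 5), (y, a, 39, y, 20), (y, k, 12, a, 36), (y, k, 12, a, 39), (y, k, 12, k, 12), (y, k, 12, u, 5), (y, k, 12, y, 20), (y, u, 5, a, 36), (y, u, 5, a, 39), (y, u, 5, k, 12), (y, u, 5, u, 5), (y, u, 5, y, 20), (y, y, 20, a, 36), (y, y, 20, a, 39), (y, y, 20, k, 12), (y, y, 20, u, 5), (y, y, 20, y, 20), (z, b, 21, b, 21), (z, b, 21, r, 36), (z, r, 36, b, 21), (z, r, 36, r, 36)}
Apply σ_{A < A2}; surviving tuples: {(y, a, 36, a, 39), (y, k, 12, a, 36), (y, k, 12, a, 39), (y, k, 12, y, 20), (y, u, 5, a, 36), (y, u, 5, a, 39), (y, u, 5, k, 12), (y, u, 5, y, 20), (y, y, 20, a, 36), (y, y, 20, a, 39), (z, b, 21, r, 36)}
π[F, F2]: project onto (F, F2) (3 duplicate(s) eliminated) → {(a, a), (b, r), (k, a), (k, y), (u, a), (u, k), (u, y), (y, a)}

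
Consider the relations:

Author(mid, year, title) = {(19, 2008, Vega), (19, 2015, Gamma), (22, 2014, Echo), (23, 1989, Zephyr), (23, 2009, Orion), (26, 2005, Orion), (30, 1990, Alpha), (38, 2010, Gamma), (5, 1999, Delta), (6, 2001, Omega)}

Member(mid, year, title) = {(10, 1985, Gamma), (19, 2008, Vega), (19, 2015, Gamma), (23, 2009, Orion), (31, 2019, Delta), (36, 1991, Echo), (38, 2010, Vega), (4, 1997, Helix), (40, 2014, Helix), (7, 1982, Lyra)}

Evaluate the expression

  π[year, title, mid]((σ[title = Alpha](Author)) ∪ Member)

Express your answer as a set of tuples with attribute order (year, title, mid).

{(1982, Lyra, 7), (1985, Gamma, 10), (1990, Alpha, 30), (1991, Echo, 36), (1997, Helix, 4), (2008, Vega, 19), (2009, Orion, 23), (2010, Vega, 38), (2014, Helix, 40), (2015, Gamma, 19), (2019, Delta, 31)}

Selection title = Alpha: {(30, 1990, Alpha)}
Taking the union: {(10, 1985, Gamma), (19, 2008, Vega), (19, 2015, Gamma), (23, 2009, Orion), (30, 1990, Alpha), (31, 2019, Delta), (36, 1991, Echo), (38, 2010, Vega), (4, 1997, Helix), (40, 2014, Helix), (7, 1982, Lyra)}
Projecting to year, title, mid: {(1982, Lyra, 7), (1985, Gamma, 10), (1990, Alpha, 30), (1991, Echo, 36), (1997, Helix, 4), (2008, Vega, 19), (2009, Orion, 23), (2010, Vega, 38), (2014, Helix, 40), (2015, Gamma, 19), (2019, Delta, 31)}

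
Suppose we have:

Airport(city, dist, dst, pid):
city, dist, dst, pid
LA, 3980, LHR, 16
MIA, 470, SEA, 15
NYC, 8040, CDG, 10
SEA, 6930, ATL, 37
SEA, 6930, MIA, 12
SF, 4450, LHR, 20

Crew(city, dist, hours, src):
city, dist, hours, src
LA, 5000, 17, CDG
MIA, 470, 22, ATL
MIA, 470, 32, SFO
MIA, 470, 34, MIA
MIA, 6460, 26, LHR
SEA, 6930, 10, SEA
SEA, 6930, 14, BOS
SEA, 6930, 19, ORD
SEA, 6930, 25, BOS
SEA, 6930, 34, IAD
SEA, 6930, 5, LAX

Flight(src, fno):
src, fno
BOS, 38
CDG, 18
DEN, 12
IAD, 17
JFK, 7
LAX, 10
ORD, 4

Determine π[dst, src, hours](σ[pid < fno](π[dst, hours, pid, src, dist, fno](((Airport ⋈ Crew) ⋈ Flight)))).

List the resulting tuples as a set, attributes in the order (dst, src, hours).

{(ATL, BOS, 14), (ATL, BOS, 25), (MIA, BOS, 14), (MIA, BOS, 25), (MIA, IAD, 34)}

Natural join on city, dist: {(MIA, 470, SEA, 15, 22, ATL), (MIA, 470, SEA, 15, 32, SFO), (MIA, 470, SEA, 15, 34, MIA), (SEA, 6930, ATL, 37, 10, SEA), (SEA, 6930, ATL, 37, 14, BOS), (SEA, 6930, ATL, 37, 19, ORD), (SEA, 6930, ATL, 37, 25, BOS), (SEA, 6930, ATL, 37, 34, IAD), (SEA, 6930, ATL, 37, 5, LAX), (SEA, 6930, MIA, 12, 10, SEA), (SEA, 6930, MIA, 12, 14, BOS), (SEA, 6930, MIA, 12, 19, ORD), (SEA, 6930, MIA, 12, 25, BOS), (SEA, 6930, MIA, 12, 34, IAD), (SEA, 6930, MIA, 12, 5, LAX)}
Natural join on src: {(SEA, 6930, ATL, 37, 14, BOS, 38), (SEA, 6930, ATL, 37, 19, ORD, 4), (SEA, 6930, ATL, 37, 25, BOS, 38), (SEA, 6930, ATL, 37, 34, IAD, 17), (SEA, 6930, ATL, 37, 5, LAX, 10), (SEA, 6930, MIA, 12, 14, BOS, 38), (SEA, 6930, MIA, 12, 19, ORD, 4), (SEA, 6930, MIA, 12, 25, BOS, 38), (SEA, 6930, MIA, 12, 34, IAD, 17), (SEA, 6930, MIA, 12, 5, LAX, 10)}
π_{dst, hours, pid, src, dist, fno} gives {(ATL, 14, 37, BOS, 6930, 38), (ATL, 19, 37, ORD, 6930, 4), (ATL, 25, 37, BOS, 6930, 38), (ATL, 34, 37, IAD, 6930, 17), (ATL, 5, 37, LAX, 6930, 10), (MIA, 14, 12, BOS, 6930, 38), (MIA, 19, 12, ORD, 6930, 4), (MIA, 25, 12, BOS, 6930, 38), (MIA, 34, 12, IAD, 6930, 17), (MIA, 5, 12, LAX, 6930, 10)}.
Apply σ_{pid < fno}; surviving tuples: {(ATL, 14, 37, BOS, 6930, 38), (ATL, 25, 37, BOS, 6930, 38), (MIA, 14, 12, BOS, 6930, 38), (MIA, 25, 12, BOS, 6930, 38), (MIA, 34, 12, IAD, 6930, 17)}
π_{dst, src, hours} gives {(ATL, BOS, 14), (ATL, BOS, 25), (MIA, BOS, 14), (MIA, BOS, 25), (MIA, IAD, 34)}.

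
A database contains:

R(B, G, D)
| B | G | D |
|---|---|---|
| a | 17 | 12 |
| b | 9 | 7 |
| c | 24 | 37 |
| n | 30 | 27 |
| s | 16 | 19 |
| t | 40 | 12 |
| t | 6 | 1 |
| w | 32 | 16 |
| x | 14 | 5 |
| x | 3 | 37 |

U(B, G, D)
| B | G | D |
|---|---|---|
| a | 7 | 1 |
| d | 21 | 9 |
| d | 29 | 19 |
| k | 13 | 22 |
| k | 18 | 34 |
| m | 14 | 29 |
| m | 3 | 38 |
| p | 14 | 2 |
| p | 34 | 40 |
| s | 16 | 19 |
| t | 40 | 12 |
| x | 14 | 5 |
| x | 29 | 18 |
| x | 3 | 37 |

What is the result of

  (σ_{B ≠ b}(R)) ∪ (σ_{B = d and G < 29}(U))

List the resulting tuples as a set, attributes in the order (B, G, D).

σ[B ≠ b]: keep tuples satisfying B ≠ b → {(a, 17, 12), (c, 24, 37), (n, 30, 27), (s, 16, 19), (t, 40, 12), (t, 6, 1), (w, 32, 16), (x, 14, 5), (x, 3, 37)}
σ[B = d and G < 29]: keep tuples satisfying B = d and G < 29 → {(d, 21, 9)}
Taking the union: {(a, 17, 12), (c, 24, 37), (d, 21, 9), (n, 30, 27), (s, 16, 19), (t, 40, 12), (t, 6, 1), (w, 32, 16), (x, 14, 5), (x, 3, 37)}

{(a, 17, 12), (c, 24, 37), (d, 21, 9), (n, 30, 27), (s, 16, 19), (t, 40, 12), (t, 6, 1), (w, 32, 16), (x, 14, 5), (x, 3, 37)}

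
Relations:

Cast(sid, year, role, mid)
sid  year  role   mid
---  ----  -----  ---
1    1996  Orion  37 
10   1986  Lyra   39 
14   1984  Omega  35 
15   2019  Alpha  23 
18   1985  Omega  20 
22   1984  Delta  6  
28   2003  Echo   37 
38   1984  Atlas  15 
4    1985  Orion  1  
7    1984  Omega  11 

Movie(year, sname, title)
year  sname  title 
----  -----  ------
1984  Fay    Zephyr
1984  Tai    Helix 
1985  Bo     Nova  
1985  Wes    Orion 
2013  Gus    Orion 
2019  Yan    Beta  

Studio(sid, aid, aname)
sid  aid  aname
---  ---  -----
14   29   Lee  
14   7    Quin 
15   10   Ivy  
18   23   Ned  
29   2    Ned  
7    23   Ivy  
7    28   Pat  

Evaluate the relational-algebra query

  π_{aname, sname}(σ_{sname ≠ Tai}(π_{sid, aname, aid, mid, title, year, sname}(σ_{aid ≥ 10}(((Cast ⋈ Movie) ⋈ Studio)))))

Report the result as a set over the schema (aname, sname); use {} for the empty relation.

Cast ⋈ Movie (natural join on year): {(14, 1984, Omega, 35, Fay, Zephyr), (14, 1984, Omega, 35, Tai, Helix), (15, 2019, Alpha, 23, Yan, Beta), (18, 1985, Omega, 20, Bo, Nova), (18, 1985, Omega, 20, Wes, Orion), (22, 1984, Delta, 6, Fay, Zephyr), (22, 1984, Delta, 6, Tai, Helix), (38, 1984, Atlas, 15, Fay, Zephyr), (38, 1984, Atlas, 15, Tai, Helix), (4, 1985, Orion, 1, Bo, Nova), (4, 1985, Orion, 1, Wes, Orion), (7, 1984, Omega, 11, Fay, Zephyr), (7, 1984, Omega, 11, Tai, Helix)}
(Cast ⋈ Movie) ⋈ Studio (natural join on sid): {(14, 1984, Omega, 35, Fay, Zephyr, 29, Lee), (14, 1984, Omega, 35, Fay, Zephyr, 7, Quin), (14, 1984, Omega, 35, Tai, Helix, 29, Lee), (14, 1984, Omega, 35, Tai, Helix, 7, Quin), (15, 2019, Alpha, 23, Yan, Beta, 10, Ivy), (18, 1985, Omega, 20, Bo, Nova, 23, Ned), (18, 1985, Omega, 20, Wes, Orion, 23, Ned), (7, 1984, Omega, 11, Fay, Zephyr, 23, Ivy), (7, 1984, Omega, 11, Fay, Zephyr, 28, Pat), (7, 1984, Omega, 11, Tai, Helix, 23, Ivy), (7, 1984, Omega, 11, Tai, Helix, 28, Pat)}
Filtering on aid ≥ 10 leaves {(14, 1984, Omega, 35, Fay, Zephyr, 29, Lee), (14, 1984, Omega, 35, Tai, Helix, 29, Lee), (15, 2019, Alpha, 23, Yan, Beta, 10, Ivy), (18, 1985, Omega, 20, Bo, Nova, 23, Ned), (18, 1985, Omega, 20, Wes, Orion, 23, Ned), (7, 1984, Omega, 11, Fay, Zephyr, 23, Ivy), (7, 1984, Omega, 11, Fay, Zephyr, 28, Pat), (7, 1984, Omega, 11, Tai, Helix, 23, Ivy), (7, 1984, Omega, 11, Tai, Helix, 28, Pat)}.
Projecting to sid, aname, aid, mid, title, year, sname: {(14, Lee, 29, 35, Helix, 1984, Tai), (14, Lee, 29, 35, Zephyr, 1984, Fay), (15, Ivy, 10, 23, Beta, 2019, Yan), (18, Ned, 23, 20, Nova, 1985, Bo), (18, Ned, 23, 20, Orion, 1985, Wes), (7, Ivy, 23, 11, Helix, 1984, Tai), (7, Ivy, 23, 11, Zephyr, 1984, Fay), (7, Pat, 28, 11, Helix, 1984, Tai), (7, Pat, 28, 11, Zephyr, 1984, Fay)}
Filtering on sname ≠ Tai leaves {(14, Lee, 29, 35, Zephyr, 1984, Fay), (15, Ivy, 10, 23, Beta, 2019, Yan), (18, Ned, 23, 20, Nova, 1985, Bo), (18, Ned, 23, 20, Orion, 1985, Wes), (7, Ivy, 23, 11, Zephyr, 1984, Fay), (7, Pat, 28, 11, Zephyr, 1984, Fay)}.
Projecting to aname, sname: {(Ivy, Fay), (Ivy, Yan), (Lee, Fay), (Ned, Bo), (Ned, Wes), (Pat, Fay)}

{(Ivy, Fay), (Ivy, Yan), (Lee, Fay), (Ned, Bo), (Ned, Wes), (Pat, Fay)}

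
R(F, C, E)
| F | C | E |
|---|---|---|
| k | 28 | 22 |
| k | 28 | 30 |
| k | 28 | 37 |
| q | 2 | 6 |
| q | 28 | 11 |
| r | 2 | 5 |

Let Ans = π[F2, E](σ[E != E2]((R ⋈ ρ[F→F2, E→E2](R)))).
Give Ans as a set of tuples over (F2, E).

{(k, 11), (k, 22), (k, 30), (k, 37), (q, 22), (q, 30), (q, 37), (q, 5), (r, 6)}

ρ[F→F2, E→E2]: schema becomes (F2, C, E2); tuples unchanged.
Natural join on C: {(k, 28, 22, k, 22), (k, 28, 22, k, 30), (k, 28, 22, k, 37), (k, 28, 22, q, 11), (k, 28, 30, k, 22), (k, 28, 30, k, 30), (k, 28, 30, k, 37), (k, 28, 30, q, 11), (k, 28, 37, k, 22), (k, 28, 37, k, 30), (k, 28, 37, k, 37), (k, 28, 37, q, 11), (q, 2, 6, q, 6), (q, 2, 6, r, 5), (q, 28, 11, k, 22), (q, 28, 11, k, 30), (q, 28, 11, k, 37), (q, 28, 11, q, 11), (r, 2, 5, q, 6), (r, 2, 5, r, 5)}
Apply σ_{E != E2}; surviving tuples: {(k, 28, 22, k, 30), (k, 28, 22, k, 37), (k, 28, 22, q, 11), (k, 28, 30, k, 22), (k, 28, 30, k, 37), (k, 28, 30, q, 11), (k, 28, 37, k, 22), (k, 28, 37, k, 30), (k, 28, 37, q, 11), (q, 2, 6, r, 5), (q, 28, 11, k, 22), (q, 28, 11, k, 30), (q, 28, 11, k, 37), (r, 2, 5, q, 6)}
Keep only column(s) F2, E (5 duplicate(s) eliminated): {(k, 11), (k, 22), (k, 30), (k, 37), (q, 22), (q, 30), (q, 37), (q, 5), (r, 6)}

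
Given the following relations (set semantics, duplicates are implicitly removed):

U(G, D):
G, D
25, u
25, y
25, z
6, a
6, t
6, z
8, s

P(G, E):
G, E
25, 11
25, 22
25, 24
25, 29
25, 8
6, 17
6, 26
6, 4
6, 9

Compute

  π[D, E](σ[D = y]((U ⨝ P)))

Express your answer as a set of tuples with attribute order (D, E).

Natural join on G: {(25, u, 11), (25, u, 22), (25, u, 24), (25, u, 29), (25, u, 8), (25, y, 11), (25, y, 22), (25, y, 24), (25, y, 29), (25, y, 8), (25, z, 11), (25, z, 22), (25, z, 24), (25, z, 29), (25, z, 8), (6, a, 17), (6, a, 26), (6, a, 4), (6, a, 9), (6, t, 17), (6, t, 26), (6, t, 4), (6, t, 9), (6, z, 17), (6, z, 26), (6, z, 4), (6, z, 9)}
Apply σ_{D = y}; surviving tuples: {(25, y, 11), (25, y, 22), (25, y, 24), (25, y, 29), (25, y, 8)}
π[D, E]: project onto (D, E) → {(y, 11), (y, 22), (y, 24), (y, 29), (y, 8)}

{(y, 11), (y, 22), (y, 24), (y, 29), (y, 8)}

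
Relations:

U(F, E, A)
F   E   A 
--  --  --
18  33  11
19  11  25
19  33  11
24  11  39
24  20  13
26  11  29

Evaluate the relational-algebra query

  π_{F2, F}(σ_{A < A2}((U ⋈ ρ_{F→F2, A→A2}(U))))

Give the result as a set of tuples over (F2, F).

{(24, 19), (24, 26), (26, 19)}

ρ[F→F2, A→A2]: schema becomes (F2, E, A2); tuples unchanged.
U ⋈ ρ_{F→F2, A→A2}(U) (natural join on E): {(18, 33, 11, 18, 11), (18, 33, 11, 19, 11), (19, 11, 25, 19, 25), (19, 11, 25, 24, 39), (19, 11, 25, 26, 29), (19, 33, 11, 18, 11), (19, 33, 11, 19, 11), (24, 11, 39, 19, 25), (24, 11, 39, 24, 39), (24, 11, 39, 26, 29), (24, 20, 13, 24, 13), (26, 11, 29, 19, 25), (26, 11, 29, 24, 39), (26, 11, 29, 26, 29)}
Apply σ_{A < A2}; surviving tuples: {(19, 11, 25, 24, 39), (19, 11, 25, 26, 29), (26, 11, 29, 24, 39)}
π_{F2, F} gives {(24, 19), (24, 26), (26, 19)}.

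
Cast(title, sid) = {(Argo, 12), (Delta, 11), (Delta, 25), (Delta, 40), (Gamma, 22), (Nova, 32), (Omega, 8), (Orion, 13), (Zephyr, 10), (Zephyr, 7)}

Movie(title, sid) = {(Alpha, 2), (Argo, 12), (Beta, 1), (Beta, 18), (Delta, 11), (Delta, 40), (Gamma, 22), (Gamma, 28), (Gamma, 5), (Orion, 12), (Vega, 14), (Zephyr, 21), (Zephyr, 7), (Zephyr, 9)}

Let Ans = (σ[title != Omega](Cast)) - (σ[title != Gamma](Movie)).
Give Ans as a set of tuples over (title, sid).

{(Delta, 25), (Gamma, 22), (Nova, 32), (Orion, 13), (Zephyr, 10)}

σ[title != Omega]: keep tuples satisfying title != Omega → {(Argo, 12), (Delta, 11), (Delta, 25), (Delta, 40), (Gamma, 22), (Nova, 32), (Orion, 13), (Zephyr, 10), (Zephyr, 7)}
σ[title != Gamma]: keep tuples satisfying title != Gamma → {(Alpha, 2), (Argo, 12), (Beta, 1), (Beta, 18), (Delta, 11), (Delta, 40), (Orion, 12), (Vega, 14), (Zephyr, 21), (Zephyr, 7), (Zephyr, 9)}
Difference: {(Argo, 12), (Delta, 11), (Delta, 25), (Delta, 40), (Gamma, 22), (Nova, 32), (Orion, 13), (Zephyr, 10), (Zephyr, 7)} with {(Alpha, 2), (Argo, 12), (Beta, 1), (Beta, 18), (Delta, 11), (Delta, 40), (Orion, 12), (Vega, 14), (Zephyr, 21), (Zephyr, 7), (Zephyr, 9)} → {(Delta, 25), (Gamma, 22), (Nova, 32), (Orion, 13), (Zephyr, 10)}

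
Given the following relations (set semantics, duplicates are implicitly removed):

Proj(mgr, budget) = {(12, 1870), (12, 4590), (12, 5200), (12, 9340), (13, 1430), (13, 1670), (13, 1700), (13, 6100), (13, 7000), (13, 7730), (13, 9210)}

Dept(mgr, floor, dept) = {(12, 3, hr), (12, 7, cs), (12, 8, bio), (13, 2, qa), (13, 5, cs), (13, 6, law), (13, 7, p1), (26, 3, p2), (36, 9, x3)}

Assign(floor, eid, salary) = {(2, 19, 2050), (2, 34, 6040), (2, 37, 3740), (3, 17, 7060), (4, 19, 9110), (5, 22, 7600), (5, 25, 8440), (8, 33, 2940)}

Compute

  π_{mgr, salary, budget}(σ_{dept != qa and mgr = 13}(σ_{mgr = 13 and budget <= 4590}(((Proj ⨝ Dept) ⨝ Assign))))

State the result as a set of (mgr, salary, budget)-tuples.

{(13, 7600, 1430), (13, 7600, 1670), (13, 7600, 1700), (13, 8440, 1430), (13, 8440, 1670), (13, 8440, 1700)}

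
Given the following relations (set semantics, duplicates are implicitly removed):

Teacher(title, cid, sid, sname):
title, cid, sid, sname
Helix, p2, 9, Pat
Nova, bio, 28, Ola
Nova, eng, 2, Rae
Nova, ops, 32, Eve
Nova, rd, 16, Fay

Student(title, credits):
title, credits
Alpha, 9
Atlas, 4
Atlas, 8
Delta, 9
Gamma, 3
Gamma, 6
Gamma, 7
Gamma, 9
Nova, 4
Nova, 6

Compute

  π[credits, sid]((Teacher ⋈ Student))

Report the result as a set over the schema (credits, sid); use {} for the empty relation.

Natural join on title: {(Nova, bio, 28, Ola, 4), (Nova, bio, 28, Ola, 6), (Nova, eng, 2, Rae, 4), (Nova, eng, 2, Rae, 6), (Nova, ops, 32, Eve, 4), (Nova, ops, 32, Eve, 6), (Nova, rd, 16, Fay, 4), (Nova, rd, 16, Fay, 6)}
π[credits, sid]: project onto (credits, sid) → {(4, 16), (4, 2), (4, 28), (4, 32), (6, 16), (6, 2), (6, 28), (6, 32)}

{(4, 16), (4, 2), (4, 28), (4, 32), (6, 16), (6, 2), (6, 28), (6, 32)}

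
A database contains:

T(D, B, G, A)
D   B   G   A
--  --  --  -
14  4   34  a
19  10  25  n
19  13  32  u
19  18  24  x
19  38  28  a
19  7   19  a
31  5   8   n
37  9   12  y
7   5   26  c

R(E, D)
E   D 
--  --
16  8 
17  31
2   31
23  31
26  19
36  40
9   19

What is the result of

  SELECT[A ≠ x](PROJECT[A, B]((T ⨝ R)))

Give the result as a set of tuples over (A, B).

{(a, 38), (a, 7), (n, 10), (n, 5), (u, 13)}

Joining T and R on D yields {(19, 10, 25, n, 26), (19, 10, 25, n, 9), (19, 13, 32, u, 26), (19, 13, 32, u, 9), (19, 18, 24, x, 26), (19, 18, 24, x, 9), (19, 38, 28, a, 26), (19, 38, 28, a, 9), (19, 7, 19, a, 26), (19, 7, 19, a, 9), (31, 5, 8, n, 17), (31, 5, 8, n, 2), (31, 5, 8, n, 23)}.
π_{A, B} gives {(a, 38), (a, 7), (n, 10), (n, 5), (u, 13), (x, 18)} (7 duplicate(s) eliminated).
σ[A ≠ x]: keep tuples satisfying A ≠ x → {(a, 38), (a, 7), (n, 10), (n, 5), (u, 13)}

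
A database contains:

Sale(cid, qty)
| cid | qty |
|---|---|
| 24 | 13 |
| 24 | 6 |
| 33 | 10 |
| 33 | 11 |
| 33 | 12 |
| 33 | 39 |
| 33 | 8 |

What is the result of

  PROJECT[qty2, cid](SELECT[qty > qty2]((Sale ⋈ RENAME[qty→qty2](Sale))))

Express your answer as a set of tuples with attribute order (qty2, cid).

{(10, 33), (11, 33), (12, 33), (6, 24), (8, 33)}

ρ[qty→qty2]: schema becomes (cid, qty2); tuples unchanged.
Natural join on cid: {(24, 13, 13), (24, 13, 6), (24, 6, 13), (24, 6, 6), (33, 10, 10), (33, 10, 11), (33, 10, 12), (33, 10, 39), (33, 10, 8), (33, 11, 10), (33, 11, 11), (33, 11, 12), (33, 11, 39), (33, 11, 8), (33, 12, 10), (33, 12, 11), (33, 12, 12), (33, 12, 39), (33, 12, 8), (33, 39, 10), (33, 39, 11), (33, 39, 12), (33, 39, 39), (33, 39, 8), (33, 8, 10), (33, 8, 11), (33, 8, 12), (33, 8, 39), (33, 8, 8)}
Selection qty > qty2: {(24, 13, 6), (33, 10, 8), (33, 11, 10), (33, 11, 8), (33, 12, 10), (33, 12, 11), (33, 12, 8), (33, 39, 10), (33, 39, 11), (33, 39, 12), (33, 39, 8)}
π_{qty2, cid} gives {(10, 33), (11, 33), (12, 33), (6, 24), (8, 33)} (6 duplicate(s) eliminated).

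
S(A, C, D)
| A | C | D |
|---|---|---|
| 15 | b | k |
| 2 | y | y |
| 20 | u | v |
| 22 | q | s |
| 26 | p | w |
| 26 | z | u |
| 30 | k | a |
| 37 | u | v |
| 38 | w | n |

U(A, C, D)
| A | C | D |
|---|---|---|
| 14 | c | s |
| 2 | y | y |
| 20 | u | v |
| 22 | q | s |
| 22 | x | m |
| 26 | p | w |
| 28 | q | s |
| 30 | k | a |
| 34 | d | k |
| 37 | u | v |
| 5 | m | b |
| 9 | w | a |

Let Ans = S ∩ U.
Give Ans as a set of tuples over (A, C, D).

{(2, y, y), (20, u, v), (22, q, s), (26, p, w), (30, k, a), (37, u, v)}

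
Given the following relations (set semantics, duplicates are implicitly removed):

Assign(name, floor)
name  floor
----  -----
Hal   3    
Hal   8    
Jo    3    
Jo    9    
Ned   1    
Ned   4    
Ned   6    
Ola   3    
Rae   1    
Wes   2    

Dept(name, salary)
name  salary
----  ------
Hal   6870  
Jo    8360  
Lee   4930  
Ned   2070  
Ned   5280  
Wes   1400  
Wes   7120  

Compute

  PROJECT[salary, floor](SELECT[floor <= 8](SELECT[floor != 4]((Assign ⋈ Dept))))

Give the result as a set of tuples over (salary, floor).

Assign ⋈ Dept (natural join on name): {(Hal, 3, 6870), (Hal, 8, 6870), (Jo, 3, 8360), (Jo, 9, 8360), (Ned, 1, 2070), (Ned, 1, 5280), (Ned, 4, 2070), (Ned, 4, 5280), (Ned, 6, 2070), (Ned, 6, 5280), (Wes, 2, 1400), (Wes, 2, 7120)}
σ[floor != 4]: keep tuples satisfying floor != 4 → {(Hal, 3, 6870), (Hal, 8, 6870), (Jo, 3, 8360), (Jo, 9, 8360), (Ned, 1, 2070), (Ned, 1, 5280), (Ned, 6, 2070), (Ned, 6, 5280), (Wes, 2, 1400), (Wes, 2, 7120)}
σ[floor <= 8]: keep tuples satisfying floor <= 8 → {(Hal, 3, 6870), (Hal, 8, 6870), (Jo, 3, 8360), (Ned, 1, 2070), (Ned, 1, 5280), (Ned, 6, 2070), (Ned, 6, 5280), (Wes, 2, 1400), (Wes, 2, 7120)}
Projecting to salary, floor: {(1400, 2), (2070, 1), (2070, 6), (5280, 1), (5280, 6), (6870, 3), (6870, 8), (7120, 2), (8360, 3)}

{(1400, 2), (2070, 1), (2070, 6), (5280, 1), (5280, 6), (6870, 3), (6870, 8), (7120, 2), (8360, 3)}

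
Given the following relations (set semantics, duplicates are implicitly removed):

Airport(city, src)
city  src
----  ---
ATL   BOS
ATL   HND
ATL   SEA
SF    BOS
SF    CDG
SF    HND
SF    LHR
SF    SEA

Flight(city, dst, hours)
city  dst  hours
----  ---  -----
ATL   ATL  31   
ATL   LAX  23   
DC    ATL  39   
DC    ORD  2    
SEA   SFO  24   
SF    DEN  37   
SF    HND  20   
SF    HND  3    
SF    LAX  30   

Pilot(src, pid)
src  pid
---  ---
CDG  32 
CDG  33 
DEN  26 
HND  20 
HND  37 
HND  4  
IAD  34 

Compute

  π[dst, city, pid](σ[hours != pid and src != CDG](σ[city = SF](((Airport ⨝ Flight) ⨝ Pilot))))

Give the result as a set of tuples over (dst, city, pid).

{(DEN, SF, 20), (DEN, SF, 4), (HND, SF, 20), (HND, SF, 37), (HND, SF, 4), (LAX, SF, 20), (LAX, SF, 37), (LAX, SF, 4)}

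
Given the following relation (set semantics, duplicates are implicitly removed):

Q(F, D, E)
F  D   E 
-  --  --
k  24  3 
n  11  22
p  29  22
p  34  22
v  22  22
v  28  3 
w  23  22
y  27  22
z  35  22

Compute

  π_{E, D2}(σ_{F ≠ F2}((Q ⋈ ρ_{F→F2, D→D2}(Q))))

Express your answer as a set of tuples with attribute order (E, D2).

ρ[F→F2, D→D2]: schema becomes (F2, D2, E); tuples unchanged.
Natural join on E: {(k, 24, 3, k, 24), (k, 24, 3, v, 28), (n, 11, 22, n, 11), (n, 11, 22, p, 29), (n, 11, 22, p, 34), (n, 11, 22, v, 22), (n, 11, 22, w, 23), (n, 11, 22, y, 27), (n, 11, 22, z, 35), (p, 29, 22, n, 11), (p, 29, 22, p, 29), (p, 29, 22, p, 34), (p, 29, 22, v, 22), (p, 29, 22, w, 23), (p, 29, 22, y, 27), (p, 29, 22, z, 35), (p, 34, 22, n, 11), (p, 34, 22, p, 29), (p, 34, 22, p, 34), (p, 34, 22, v, 22), (p, 34, 22, w, 23), (p, 34, 22, y, 27), (p, 34, 22, z, 35), (v, 22, 22, n, 11), (v, 22, 22, p, 29), (v, 22, 22, p, 34), (v, 22, 22, v, 22), (v, 22, 22, w, 23), (v, 22, 22, y, 27), (v, 22, 22, z, 35), (v, 28, 3, k, 24), (v, 28, 3, v, 28), (w, 23, 22, n, 11), (w, 23, 22, p, 29), (w, 23, 22, p, 34), (w, 23, 22, v, 22), (w, 23, 22, w, 23), (w, 23, 22, y, 27), (w, 23, 22, z, 35), (y, 27, 22, n, 11), (y, 27, 22, p, 29), (y, 27, 22, p, 34), (y, 27, 22, v, 22), (y, 27, 22, w, 23), (y, 27, 22, y, 27), (y, 27, 22, z, 35), (z, 35, 22, n, 11), (z, 35, 22, p, 29), (z, 35, 22, p, 34), (z, 35, 22, v, 22), (z, 35, 22, w, 23), (z, 35, 22, y, 27), (z, 35, 22, z, 35)}
Filtering on F ≠ F2 leaves {(k, 24, 3, v, 28), (n, 11, 22, p, 29), (n, 11, 22, p, 34), (n, 11, 22, v, 22), (n, 11, 22, w, 23), (n, 11, 22, y, 27), (n, 11, 22, z, 35), (p, 29, 22, n, 11), (p, 29, 22, v, 22), (p, 29, 22, w, 23), (p, 29, 22, y, 27), (p, 29, 22, z, 35), (p, 34, 22, n, 11), (p, 34, 22, v, 22), (p, 34, 22, w, 23), (p, 34, 22, y, 27), (p, 34, 22, z, 35), (v, 22, 22, n, 11), (v, 22, 22, p, 29), (v, 22, 22, p, 34), (v, 22, 22, w, 23), (v, 22, 22, y, 27), (v, 22, 22, z, 35), (v, 28, 3, k, 24), (w, 23, 22, n, 11), (w, 23, 22, p, 29), (w, 23, 22, p, 34), (w, 23, 22, v, 22), (w, 23, 22, y, 27), (w, 23, 22, z, 35), (y, 27, 22, n, 11), (y, 27, 22, p, 29), (y, 27, 22, p, 34), (y, 27, 22, v, 22), (y, 27, 22, w, 23), (y, 27, 22, z, 35), (z, 35, 22, n, 11), (z, 35, 22, p, 29), (z, 35, 22, p, 34), (z, 35, 22, v, 22), (z, 35, 22, w, 23), (z, 35, 22, y, 27)}.
π_{E, D2} gives {(22, 11), (22, 22), (22, 23), (22, 27), (22, 29), (22, 34), (22, 35), (3, 24), (3, 28)} (33 duplicate(s) eliminated).

{(22, 11), (22, 22), (22, 23), (22, 27), (22, 29), (22, 34), (22, 35), (3, 24), (3, 28)}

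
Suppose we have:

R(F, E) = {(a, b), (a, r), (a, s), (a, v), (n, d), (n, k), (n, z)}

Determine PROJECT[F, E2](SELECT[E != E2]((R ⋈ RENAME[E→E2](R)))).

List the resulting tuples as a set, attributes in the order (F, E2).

{(a, b), (a, r), (a, s), (a, v), (n, d), (n, k), (n, z)}

ρ[E→E2]: schema becomes (F, E2); tuples unchanged.
Natural join on F: {(a, b, b), (a, b, r), (a, b, s), (a, b, v), (a, r, b), (a, r, r), (a, r, s), (a, r, v), (a, s, b), (a, s, r), (a, s, s), (a, s, v), (a, v, b), (a, v, r), (a, v, s), (a, v, v), (n, d, d), (n, d, k), (n, d, z), (n, k, d), (n, k, k), (n, k, z), (n, z, d), (n, z, k), (n, z, z)}
Apply σ_{E != E2}; surviving tuples: {(a, b, r), (a, b, s), (a, b, v), (a, r, b), (a, r, s), (a, r, v), (a, s, b), (a, s, r), (a, s, v), (a, v, b), (a, v, r), (a, v, s), (n, d, k), (n, d, z), (n, k, d), (n, k, z), (n, z, d), (n, z, k)}
Keep only column(s) F, E2 (11 duplicate(s) eliminated): {(a, b), (a, r), (a, s), (a, v), (n, d), (n, k), (n, z)}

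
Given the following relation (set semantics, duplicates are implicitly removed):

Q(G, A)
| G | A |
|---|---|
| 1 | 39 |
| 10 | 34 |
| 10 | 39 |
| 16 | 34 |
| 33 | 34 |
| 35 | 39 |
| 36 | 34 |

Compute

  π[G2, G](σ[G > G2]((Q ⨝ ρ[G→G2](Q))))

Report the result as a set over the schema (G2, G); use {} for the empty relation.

{(1, 10), (1, 35), (10, 16), (10, 33), (10, 35), (10, 36), (16, 33), (16, 36), (33, 36)}

ρ[G→G2]: schema becomes (G2, A); tuples unchanged.
Q ⋈ ρ[G→G2](Q) (natural join on A): {(1, 39, 1), (1, 39, 10), (1, 39, 35), (10, 34, 10), (10, 34, 16), (10, 34, 33), (10, 34, 36), (10, 39, 1), (10, 39, 10), (10, 39, 35), (16, 34, 10), (16, 34, 16), (16, 34, 33), (16, 34, 36), (33, 34, 10), (33, 34, 16), (33, 34, 33), (33, 34, 36), (35, 39, 1), (35, 39, 10), (35, 39, 35), (36, 34, 10), (36, 34, 16), (36, 34, 33), (36, 34, 36)}
Apply σ_{G > G2}; surviving tuples: {(10, 39, 1), (16, 34, 10), (33, 34, 10), (33, 34, 16), (35, 39, 1), (35, 39, 10), (36, 34, 10), (36, 34, 16), (36, 34, 33)}
Keep only column(s) G2, G: {(1, 10), (1, 35), (10, 16), (10, 33), (10, 35), (10, 36), (16, 33), (16, 36), (33, 36)}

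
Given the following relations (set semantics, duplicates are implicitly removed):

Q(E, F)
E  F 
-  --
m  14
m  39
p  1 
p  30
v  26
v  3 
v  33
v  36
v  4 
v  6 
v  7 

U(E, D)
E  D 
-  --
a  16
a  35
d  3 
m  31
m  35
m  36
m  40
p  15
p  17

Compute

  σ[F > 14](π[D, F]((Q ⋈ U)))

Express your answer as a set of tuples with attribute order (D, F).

Q ⋈ U (natural join on E): {(m, 14, 31), (m, 14, 35), (m, 14, 36), (m, 14, 40), (m, 39, 31), (m, 39, 35), (m, 39, 36), (m, 39, 40), (p, 1, 15), (p, 1, 17), (p, 30, 15), (p, 30, 17)}
Keep only column(s) D, F: {(15, 1), (15, 30), (17, 1), (17, 30), (31, 14), (31, 39), (35, 14), (35, 39), (36, 14), (36, 39), (40, 14), (40, 39)}
σ[F > 14]: keep tuples satisfying F > 14 → {(15, 30), (17, 30), (31, 39), (35, 39), (36, 39), (40, 39)}

{(15, 30), (17, 30), (31, 39), (35, 39), (36, 39), (40, 39)}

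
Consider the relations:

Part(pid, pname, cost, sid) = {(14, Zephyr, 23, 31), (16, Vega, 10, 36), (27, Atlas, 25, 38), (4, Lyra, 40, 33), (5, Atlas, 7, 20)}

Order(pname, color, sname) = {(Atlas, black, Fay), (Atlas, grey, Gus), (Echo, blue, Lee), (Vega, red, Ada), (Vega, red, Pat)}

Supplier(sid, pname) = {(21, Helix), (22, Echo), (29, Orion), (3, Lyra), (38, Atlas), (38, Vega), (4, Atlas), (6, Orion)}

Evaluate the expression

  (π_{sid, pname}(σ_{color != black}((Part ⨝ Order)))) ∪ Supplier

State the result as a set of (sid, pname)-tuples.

{(20, Atlas), (21, Helix), (22, Echo), (29, Orion), (3, Lyra), (36, Vega), (38, Atlas), (38, Vega), (4, Atlas), (6, Orion)}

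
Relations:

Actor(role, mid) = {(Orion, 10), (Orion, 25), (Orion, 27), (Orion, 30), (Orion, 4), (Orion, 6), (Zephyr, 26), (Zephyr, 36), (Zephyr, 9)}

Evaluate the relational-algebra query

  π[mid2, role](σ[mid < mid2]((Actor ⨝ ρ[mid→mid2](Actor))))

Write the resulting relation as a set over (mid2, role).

{(10, Orion), (25, Orion), (26, Zephyr), (27, Orion), (30, Orion), (36, Zephyr), (6, Orion)}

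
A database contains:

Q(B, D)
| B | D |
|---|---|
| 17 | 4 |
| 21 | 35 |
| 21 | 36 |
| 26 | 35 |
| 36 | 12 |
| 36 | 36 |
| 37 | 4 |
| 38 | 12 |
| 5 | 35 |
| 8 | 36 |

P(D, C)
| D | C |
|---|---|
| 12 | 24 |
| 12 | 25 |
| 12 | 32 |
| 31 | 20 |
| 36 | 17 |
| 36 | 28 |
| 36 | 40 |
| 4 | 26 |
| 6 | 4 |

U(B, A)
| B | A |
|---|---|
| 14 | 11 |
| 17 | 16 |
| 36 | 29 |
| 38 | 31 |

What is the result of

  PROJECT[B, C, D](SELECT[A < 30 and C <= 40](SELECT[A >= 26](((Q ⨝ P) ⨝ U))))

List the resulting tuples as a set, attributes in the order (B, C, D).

{(36, 17, 36), (36, 24, 12), (36, 25, 12), (36, 28, 36), (36, 32, 12), (36, 40, 36)}

Natural join on D: {(17, 4, 26), (21, 36, 17), (21, 36, 28), (21, 36, 40), (36, 12, 24), (36, 12, 25), (36, 12, 32), (36, 36, 17), (36, 36, 28), (36, 36, 40), (37, 4, 26), (38, 12, 24), (38, 12, 25), (38, 12, 32), (8, 36, 17), (8, 36, 28), (8, 36, 40)}
Natural join on B: {(17, 4, 26, 16), (36, 12, 24, 29), (36, 12, 25, 29), (36, 12, 32, 29), (36, 36, 17, 29), (36, 36, 28, 29), (36, 36, 40, 29), (38, 12, 24, 31), (38, 12, 25, 31), (38, 12, 32, 31)}
Selection A >= 26: {(36, 12, 24, 29), (36, 12, 25, 29), (36, 12, 32, 29), (36, 36, 17, 29), (36, 36, 28, 29), (36, 36, 40, 29), (38, 12, 24, 31), (38, 12, 25, 31), (38, 12, 32, 31)}
Selection A < 30 and C <= 40: {(36, 12, 24, 29), (36, 12, 25, 29), (36, 12, 32, 29), (36, 36, 17, 29), (36, 36, 28, 29), (36, 36, 40, 29)}
π[B, C, D]: project onto (B, C, D) → {(36, 17, 36), (36, 24, 12), (36, 25, 12), (36, 28, 36), (36, 32, 12), (36, 40, 36)}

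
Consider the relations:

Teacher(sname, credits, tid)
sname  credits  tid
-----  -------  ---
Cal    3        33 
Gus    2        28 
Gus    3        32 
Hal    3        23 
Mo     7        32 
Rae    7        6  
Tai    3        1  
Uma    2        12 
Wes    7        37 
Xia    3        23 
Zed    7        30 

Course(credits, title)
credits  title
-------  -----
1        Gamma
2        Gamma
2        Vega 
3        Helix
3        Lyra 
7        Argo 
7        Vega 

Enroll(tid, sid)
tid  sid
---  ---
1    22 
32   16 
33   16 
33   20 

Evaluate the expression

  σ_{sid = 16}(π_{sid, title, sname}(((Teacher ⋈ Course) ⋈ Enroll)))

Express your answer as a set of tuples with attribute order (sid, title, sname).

Natural join on credits: {(Cal, 3, 33, Helix), (Cal, 3, 33, Lyra), (Gus, 2, 28, Gamma), (Gus, 2, 28, Vega), (Gus, 3, 32, Helix), (Gus, 3, 32, Lyra), (Hal, 3, 23, Helix), (Hal, 3, 23, Lyra), (Mo, 7, 32, Argo), (Mo, 7, 32, Vega), (Rae, 7, 6, Argo), (Rae, 7, 6, Vega), (Tai, 3, 1, Helix), (Tai, 3, 1, Lyra), (Uma, 2, 12, Gamma), (Uma, 2, 12, Vega), (Wes, 7, 37, Argo), (Wes, 7, 37, Vega), (Xia, 3, 23, Helix), (Xia, 3, 23, Lyra), (Zed, 7, 30, Argo), (Zed, 7, 30, Vega)}
Natural join on tid: {(Cal, 3, 33, Helix, 16), (Cal, 3, 33, Helix, 20), (Cal, 3, 33, Lyra, 16), (Cal, 3, 33, Lyra, 20), (Gus, 3, 32, Helix, 16), (Gus, 3, 32, Lyra, 16), (Mo, 7, 32, Argo, 16), (Mo, 7, 32, Vega, 16), (Tai, 3, 1, Helix, 22), (Tai, 3, 1, Lyra, 22)}
Keep only column(s) sid, title, sname: {(16, Argo, Mo), (16, Helix, Cal), (16, Helix, Gus), (16, Lyra, Cal), (16, Lyra, Gus), (16, Vega, Mo), (20, Helix, Cal), (20, Lyra, Cal), (22, Helix, Tai), (22, Lyra, Tai)}
σ[sid = 16]: keep tuples satisfying sid = 16 → {(16, Argo, Mo), (16, Helix, Cal), (16, Helix, Gus), (16, Lyra, Cal), (16, Lyra, Gus), (16, Vega, Mo)}

{(16, Argo, Mo), (16, Helix, Cal), (16, Helix, Gus), (16, Lyra, Cal), (16, Lyra, Gus), (16, Vega, Mo)}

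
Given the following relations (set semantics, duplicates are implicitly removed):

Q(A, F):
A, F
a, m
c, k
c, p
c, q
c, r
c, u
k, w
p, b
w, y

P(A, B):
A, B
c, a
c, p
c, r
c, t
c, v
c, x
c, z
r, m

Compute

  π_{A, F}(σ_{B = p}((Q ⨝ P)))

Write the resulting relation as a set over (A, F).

Natural join on A: {(c, k, a), (c, k, p), (c, k, r), (c, k, t), (c, k, v), (c, k, x), (c, k, z), (c, p, a), (c, p, p), (c, p, r), (c, p, t), (c, p, v), (c, p, x), (c, p, z), (c, q, a), (c, q, p), (c, q, r), (c, q, t), (c, q, v), (c, q, x), (c, q, z), (c, r, a), (c, r, p), (c, r, r), (c, r, t), (c, r, v), (c, r, x), (c, r, z), (c, u, a), (c, u, p), (c, u, r), (c, u, t), (c, u, v), (c, u, x), (c, u, z)}
σ[B = p]: keep tuples satisfying B = p → {(c, k, p), (c, p, p), (c, q, p), (c, r, p), (c, u, p)}
Projecting to A, F: {(c, k), (c, p), (c, q), (c, r), (c, u)}

{(c, k), (c, p), (c, q), (c, r), (c, u)}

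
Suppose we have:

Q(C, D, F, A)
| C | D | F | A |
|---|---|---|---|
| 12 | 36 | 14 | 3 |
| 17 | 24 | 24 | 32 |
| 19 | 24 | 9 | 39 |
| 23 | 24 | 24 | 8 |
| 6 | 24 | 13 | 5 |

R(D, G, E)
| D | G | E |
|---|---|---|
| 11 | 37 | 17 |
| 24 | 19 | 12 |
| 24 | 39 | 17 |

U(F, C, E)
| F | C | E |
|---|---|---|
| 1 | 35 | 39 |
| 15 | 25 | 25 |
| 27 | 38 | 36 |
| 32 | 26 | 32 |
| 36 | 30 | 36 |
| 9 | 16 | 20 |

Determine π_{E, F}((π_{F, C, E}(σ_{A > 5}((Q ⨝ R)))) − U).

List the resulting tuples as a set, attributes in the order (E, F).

Natural join on D: {(17, 24, 24, 32, 19, 12), (17, 24, 24, 32, 39, 17), (19, 24, 9, 39, 19, 12), (19, 24, 9, 39, 39, 17), (23, 24, 24, 8, 19, 12), (23, 24, 24, 8, 39, 17), (6, 24, 13, 5, 19, 12), (6, 24, 13, 5, 39, 17)}
Selection A > 5: {(17, 24, 24, 32, 19, 12), (17, 24, 24, 32, 39, 17), (19, 24, 9, 39, 19, 12), (19, 24, 9, 39, 39, 17), (23, 24, 24, 8, 19, 12), (23, 24, 24, 8, 39, 17)}
π[F, C, E]: project onto (F, C, E) → {(24, 17, 12), (24, 17, 17), (24, 23, 12), (24, 23, 17), (9, 19, 12), (9, 19, 17)}
Difference: {(24, 17, 12), (24, 17, 17), (24, 23, 12), (24, 23, 17), (9, 19, 12), (9, 19, 17)} with {(1, 35, 39), (15, 25, 25), (27, 38, 36), (32, 26, 32), (36, 30, 36), (9, 16, 20)} → {(24, 17, 12), (24, 17, 17), (24, 23, 12), (24, 23, 17), (9, 19, 12), (9, 19, 17)}
π[E, F]: project onto (E, F) (2 duplicate(s) eliminated) → {(12, 24), (12, 9), (17, 24), (17, 9)}

{(12, 24), (12, 9), (17, 24), (17, 9)}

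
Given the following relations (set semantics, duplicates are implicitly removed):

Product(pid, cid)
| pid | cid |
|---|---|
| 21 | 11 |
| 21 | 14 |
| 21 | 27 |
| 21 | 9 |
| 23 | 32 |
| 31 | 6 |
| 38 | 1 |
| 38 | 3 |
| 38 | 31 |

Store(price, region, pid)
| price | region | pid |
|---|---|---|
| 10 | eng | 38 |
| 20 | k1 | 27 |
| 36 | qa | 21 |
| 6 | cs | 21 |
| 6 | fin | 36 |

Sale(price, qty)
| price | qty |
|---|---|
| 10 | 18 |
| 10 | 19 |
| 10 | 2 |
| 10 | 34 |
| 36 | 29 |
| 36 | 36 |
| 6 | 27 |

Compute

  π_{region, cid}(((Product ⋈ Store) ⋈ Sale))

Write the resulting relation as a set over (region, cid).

{(cs, 11), (cs, 14), (cs, 27), (cs, 9), (eng, 1), (eng, 3), (eng, 31), (qa, 11), (qa, 14), (qa, 27), (qa, 9)}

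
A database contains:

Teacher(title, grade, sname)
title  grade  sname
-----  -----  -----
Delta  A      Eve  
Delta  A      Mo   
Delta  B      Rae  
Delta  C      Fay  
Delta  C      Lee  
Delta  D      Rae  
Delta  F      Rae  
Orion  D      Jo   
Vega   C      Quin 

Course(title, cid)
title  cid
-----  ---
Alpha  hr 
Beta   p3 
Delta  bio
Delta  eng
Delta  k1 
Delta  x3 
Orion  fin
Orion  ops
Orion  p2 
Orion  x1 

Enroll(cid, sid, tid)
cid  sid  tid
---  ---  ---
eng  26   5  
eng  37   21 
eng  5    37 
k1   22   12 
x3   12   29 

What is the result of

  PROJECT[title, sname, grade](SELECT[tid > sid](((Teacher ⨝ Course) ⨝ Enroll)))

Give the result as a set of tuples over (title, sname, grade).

{(Delta, Eve, A), (Delta, Fay, C), (Delta, Lee, C), (Delta, Mo, A), (Delta, Rae, B), (Delta, Rae, D), (Delta, Rae, F)}

Teacher ⋈ Course (natural join on title): {(Delta, A, Eve, bio), (Delta, A, Eve, eng), (Delta, A, Eve, k1), (Delta, A, Eve, x3), (Delta, A, Mo, bio), (Delta, A, Mo, eng), (Delta, A, Mo, k1), (Delta, A, Mo, x3), (Delta, B, Rae, bio), (Delta, B, Rae, eng), (Delta, B, Rae, k1), (Delta, B, Rae, x3), (Delta, C, Fay, bio), (Delta, C, Fay, eng), (Delta, C, Fay, k1), (Delta, C, Fay, x3), (Delta, C, Lee, bio), (Delta, C, Lee, eng), (Delta, C, Lee, k1), (Delta, C, Lee, x3), (Delta, D, Rae, bio), (Delta, D, Rae, eng), (Delta, D, Rae, k1), (Delta, D, Rae, x3), (Delta, F, Rae, bio), (Delta, F, Rae, eng), (Delta, F, Rae, k1), (Delta, F, Rae, x3), (Orion, D, Jo, fin), (Orion, D, Jo, ops), (Orion, D, Jo, p2), (Orion, D, Jo, x1)}
(Teacher ⨝ Course) ⋈ Enroll (natural join on cid): {(Delta, A, Eve, eng, 26, 5), (Delta, A, Eve, eng, 37, 21), (Delta, A, Eve, eng, 5, 37), (Delta, A, Eve, k1, 22, 12), (Delta, A, Eve, x3, 12, 29), (Delta, A, Mo, eng, 26, 5), (Delta, A, Mo, eng, 37, 21), (Delta, A, Mo, eng, 5, 37), (Delta, A, Mo, k1, 22, 12), (Delta, A, Mo, x3, 12, 29), (Delta, B, Rae, eng, 26, 5), (Delta, B, Rae, eng, 37, 21), (Delta, B, Rae, eng, 5, 37), (Delta, B, Rae, k1, 22, 12), (Delta, B, Rae, x3, 12, 29), (Delta, C, Fay, eng, 26, 5), (Delta, C, Fay, eng, 37, 21), (Delta, C, Fay, eng, 5, 37), (Delta, C, Fay, k1, 22, 12), (Delta, C, Fay, x3, 12, 29), (Delta, C, Lee, eng, 26, 5), (Delta, C, Lee, eng, 37, 21), (Delta, C, Lee, eng, 5, 37), (Delta, C, Lee, k1, 22, 12), (Delta, C, Lee, x3, 12, 29), (Delta, D, Rae, eng, 26, 5), (Delta, D, Rae, eng, 37, 21), (Delta, D, Rae, eng, 5, 37), (Delta, D, Rae, k1, 22, 12), (Delta, D, Rae, x3, 12, 29), (Delta, F, Rae, eng, 26, 5), (Delta, F, Rae, eng, 37, 21), (Delta, F, Rae, eng, 5, 37), (Delta, F, Rae, k1, 22, 12), (Delta, F, Rae, x3, 12, 29)}
Apply σ_{tid > sid}; surviving tuples: {(Delta, A, Eve, eng, 5, 37), (Delta, A, Eve, x3, 12, 29), (Delta, A, Mo, eng, 5, 37), (Delta, A, Mo, x3, 12, 29), (Delta, B, Rae, eng, 5, 37), (Delta, B, Rae, x3, 12, 29), (Delta, C, Fay, eng, 5, 37), (Delta, C, Fay, x3, 12, 29), (Delta, C, Lee, eng, 5, 37), (Delta, C, Lee, x3, 12, 29), (Delta, D, Rae, eng, 5, 37), (Delta, D, Rae, x3, 12, 29), (Delta, F, Rae, eng, 5, 37), (Delta, F, Rae, x3, 12, 29)}
Keep only column(s) title, sname, grade (7 duplicate(s) eliminated): {(Delta, Eve, A), (Delta, Fay, C), (Delta, Lee, C), (Delta, Mo, A), (Delta, Rae, B), (Delta, Rae, D), (Delta, Rae, F)}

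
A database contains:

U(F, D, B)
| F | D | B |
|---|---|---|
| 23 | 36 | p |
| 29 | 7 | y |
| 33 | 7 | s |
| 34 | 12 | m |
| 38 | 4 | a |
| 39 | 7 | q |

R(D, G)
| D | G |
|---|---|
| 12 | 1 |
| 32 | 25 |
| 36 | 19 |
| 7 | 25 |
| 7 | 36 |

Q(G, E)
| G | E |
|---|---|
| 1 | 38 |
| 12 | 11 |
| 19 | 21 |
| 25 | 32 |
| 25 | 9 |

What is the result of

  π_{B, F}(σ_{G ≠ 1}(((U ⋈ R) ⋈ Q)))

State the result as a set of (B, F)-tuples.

U ⋈ R (natural join on D): {(23, 36, p, 19), (29, 7, y, 25), (29, 7, y, 36), (33, 7, s, 25), (33, 7, s, 36), (34, 12, m, 1), (39, 7, q, 25), (39, 7, q, 36)}
(U ⋈ R) ⋈ Q (natural join on G): {(23, 36, p, 19, 21), (29, 7, y, 25, 32), (29, 7, y, 25, 9), (33, 7, s, 25, 32), (33, 7, s, 25, 9), (34, 12, m, 1, 38), (39, 7, q, 25, 32), (39, 7, q, 25, 9)}
Filtering on G ≠ 1 leaves {(23, 36, p, 19, 21), (29, 7, y, 25, 32), (29, 7, y, 25, 9), (33, 7, s, 25, 32), (33, 7, s, 25, 9), (39, 7, q, 25, 32), (39, 7, q, 25, 9)}.
Keep only column(s) B, F (3 duplicate(s) eliminated): {(p, 23), (q, 39), (s, 33), (y, 29)}

{(p, 23), (q, 39), (s, 33), (y, 29)}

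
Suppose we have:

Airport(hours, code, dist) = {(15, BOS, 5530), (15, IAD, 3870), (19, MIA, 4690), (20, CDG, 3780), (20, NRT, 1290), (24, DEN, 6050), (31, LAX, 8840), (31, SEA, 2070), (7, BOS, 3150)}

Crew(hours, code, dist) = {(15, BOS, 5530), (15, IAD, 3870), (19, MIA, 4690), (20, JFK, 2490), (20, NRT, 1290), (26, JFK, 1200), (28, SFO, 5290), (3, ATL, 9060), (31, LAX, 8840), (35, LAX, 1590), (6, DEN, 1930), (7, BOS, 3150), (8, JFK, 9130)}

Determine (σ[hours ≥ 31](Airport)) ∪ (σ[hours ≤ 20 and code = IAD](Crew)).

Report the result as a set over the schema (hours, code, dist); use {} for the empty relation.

{(15, IAD, 3870), (31, LAX, 8840), (31, SEA, 2070)}

σ[hours ≥ 31]: keep tuples satisfying hours ≥ 31 → {(31, LAX, 8840), (31, SEA, 2070)}
σ[hours ≤ 20 and code = IAD]: keep tuples satisfying hours ≤ 20 and code = IAD → {(15, IAD, 3870)}
Taking the union: {(15, IAD, 3870), (31, LAX, 8840), (31, SEA, 2070)}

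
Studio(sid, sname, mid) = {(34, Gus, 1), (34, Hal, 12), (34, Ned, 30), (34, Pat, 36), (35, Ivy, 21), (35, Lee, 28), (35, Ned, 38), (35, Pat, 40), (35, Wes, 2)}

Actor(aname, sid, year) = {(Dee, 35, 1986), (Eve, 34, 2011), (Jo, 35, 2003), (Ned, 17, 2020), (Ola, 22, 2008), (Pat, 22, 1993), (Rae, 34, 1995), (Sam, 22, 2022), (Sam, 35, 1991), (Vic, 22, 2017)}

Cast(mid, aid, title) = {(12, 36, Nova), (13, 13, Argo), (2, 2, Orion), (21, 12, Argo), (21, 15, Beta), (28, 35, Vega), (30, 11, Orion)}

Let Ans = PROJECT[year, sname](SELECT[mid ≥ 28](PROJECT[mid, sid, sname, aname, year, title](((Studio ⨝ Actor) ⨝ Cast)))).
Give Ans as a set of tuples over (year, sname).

Joining Studio and Actor on sid yields {(34, Gus, 1, Eve, 2011), (34, Gus, 1, Rae, 1995), (34, Hal, 12, Eve, 2011), (34, Hal, 12, Rae, 1995), (34, Ned, 30, Eve, 2011), (34, Ned, 30, Rae, 1995), (34, Pat, 36, Eve, 2011), (34, Pat, 36, Rae, 1995), (35, Ivy, 21, Dee, 1986), (35, Ivy, 21, Jo, 2003), (35, Ivy, 21, Sam, 1991), (35, Lee, 28, Dee, 1986), (35, Lee, 28, Jo, 2003), (35, Lee, 28, Sam, 1991), (35, Ned, 38, Dee, 1986), (35, Ned, 38, Jo, 2003), (35, Ned, 38, Sam, 1991), (35, Pat, 40, Dee, 1986), (35, Pat, 40, Jo, 2003), (35, Pat, 40, Sam, 1991), (35, Wes, 2, Dee, 1986), (35, Wes, 2, Jo, 2003), (35, Wes, 2, Sam, 1991)}.
Joining (Studio ⨝ Actor) and Cast on mid yields {(34, Hal, 12, Eve, 2011, 36, Nova), (34, Hal, 12, Rae, 1995, 36, Nova), (34, Ned, 30, Eve, 2011, 11, Orion), (34, Ned, 30, Rae, 1995, 11, Orion), (35, Ivy, 21, Dee, 1986, 12, Argo), (35, Ivy, 21, Dee, 1986, 15, Beta), (35, Ivy, 21, Jo, 2003, 12, Argo), (35, Ivy, 21, Jo, 2003, 15, Beta), (35, Ivy, 21, Sam, 1991, 12, Argo), (35, Ivy, 21, Sam, 1991, 15, Beta), (35, Lee, 28, Dee, 1986, 35, Vega), (35, Lee, 28, Jo, 2003, 35, Vega), (35, Lee, 28, Sam, 1991, 35, Vega), (35, Wes, 2, Dee, 1986, 2, Orion), (35, Wes, 2, Jo, 2003, 2, Orion), (35, Wes, 2, Sam, 1991, 2, Orion)}.
Projecting to mid, sid, sname, aname, year, title: {(12, 34, Hal, Eve, 2011, Nova), (12, 34, Hal, Rae, 1995, Nova), (2, 35, Wes, Dee, 1986, Orion), (2, 35, Wes, Jo, 2003, Orion), (2, 35, Wes, Sam, 1991, Orion), (21, 35, Ivy, Dee, 1986, Argo), (21, 35, Ivy, Dee, 1986, Beta), (21, 35, Ivy, Jo, 2003, Argo), (21, 35, Ivy, Jo, 2003, Beta), (21, 35, Ivy, Sam, 1991, Argo), (21, 35, Ivy, Sam, 1991, Beta), (28, 35, Lee, Dee, 1986, Vega), (28, 35, Lee, Jo, 2003, Vega), (28, 35, Lee, Sam, 1991, Vega), (30, 34, Ned, Eve, 2011, Orion), (30, 34, Ned, Rae, 1995, Orion)}
σ[mid ≥ 28]: keep tuples satisfying mid ≥ 28 → {(28, 35, Lee, Dee, 1986, Vega), (28, 35, Lee, Jo, 2003, Vega), (28, 35, Lee, Sam, 1991, Vega), (30, 34, Ned, Eve, 2011, Orion), (30, 34, Ned, Rae, 1995, Orion)}
Projecting to year, sname: {(1986, Lee), (1991, Lee), (1995, Ned), (2003, Lee), (2011, Ned)}

{(1986, Lee), (1991, Lee), (1995, Ned), (2003, Lee), (2011, Ned)}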